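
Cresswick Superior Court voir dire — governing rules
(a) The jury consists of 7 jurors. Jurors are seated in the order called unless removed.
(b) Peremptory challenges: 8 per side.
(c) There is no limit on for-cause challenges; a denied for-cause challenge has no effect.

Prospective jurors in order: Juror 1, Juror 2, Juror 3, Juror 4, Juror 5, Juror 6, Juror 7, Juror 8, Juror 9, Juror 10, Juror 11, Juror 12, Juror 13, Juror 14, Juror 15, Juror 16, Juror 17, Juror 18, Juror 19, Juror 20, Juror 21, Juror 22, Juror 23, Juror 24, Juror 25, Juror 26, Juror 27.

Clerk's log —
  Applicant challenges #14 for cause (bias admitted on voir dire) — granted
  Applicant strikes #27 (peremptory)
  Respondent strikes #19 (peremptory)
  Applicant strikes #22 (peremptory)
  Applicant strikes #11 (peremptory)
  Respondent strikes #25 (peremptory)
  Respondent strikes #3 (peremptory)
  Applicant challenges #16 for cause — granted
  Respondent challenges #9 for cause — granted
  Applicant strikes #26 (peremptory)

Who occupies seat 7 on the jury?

Removed: #3, #9, #11, #14, #16, #19, #22, #25, #26, #27.
Filling seats in venire order through position 7: #1, #2, #4, #5, #6, #7, #8.
So seat 7 is #8.

8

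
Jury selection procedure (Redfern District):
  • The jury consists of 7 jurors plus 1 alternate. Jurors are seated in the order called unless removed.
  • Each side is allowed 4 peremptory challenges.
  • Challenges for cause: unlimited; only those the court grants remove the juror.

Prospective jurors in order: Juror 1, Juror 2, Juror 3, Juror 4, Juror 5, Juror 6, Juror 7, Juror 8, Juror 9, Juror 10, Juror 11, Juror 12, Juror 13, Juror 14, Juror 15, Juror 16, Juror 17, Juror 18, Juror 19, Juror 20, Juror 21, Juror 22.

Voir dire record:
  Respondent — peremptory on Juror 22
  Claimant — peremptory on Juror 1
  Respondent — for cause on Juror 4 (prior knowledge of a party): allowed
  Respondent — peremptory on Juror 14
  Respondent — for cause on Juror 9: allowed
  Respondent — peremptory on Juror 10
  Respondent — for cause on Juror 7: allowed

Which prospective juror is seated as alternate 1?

Removed: #1, #4, #7, #9, #10, #14, #22.
Seating in order: seats 1–7 → #2, #3, #5, #6, #8, #11, #12; alternates → #13.
So alternate 1 is #13.

13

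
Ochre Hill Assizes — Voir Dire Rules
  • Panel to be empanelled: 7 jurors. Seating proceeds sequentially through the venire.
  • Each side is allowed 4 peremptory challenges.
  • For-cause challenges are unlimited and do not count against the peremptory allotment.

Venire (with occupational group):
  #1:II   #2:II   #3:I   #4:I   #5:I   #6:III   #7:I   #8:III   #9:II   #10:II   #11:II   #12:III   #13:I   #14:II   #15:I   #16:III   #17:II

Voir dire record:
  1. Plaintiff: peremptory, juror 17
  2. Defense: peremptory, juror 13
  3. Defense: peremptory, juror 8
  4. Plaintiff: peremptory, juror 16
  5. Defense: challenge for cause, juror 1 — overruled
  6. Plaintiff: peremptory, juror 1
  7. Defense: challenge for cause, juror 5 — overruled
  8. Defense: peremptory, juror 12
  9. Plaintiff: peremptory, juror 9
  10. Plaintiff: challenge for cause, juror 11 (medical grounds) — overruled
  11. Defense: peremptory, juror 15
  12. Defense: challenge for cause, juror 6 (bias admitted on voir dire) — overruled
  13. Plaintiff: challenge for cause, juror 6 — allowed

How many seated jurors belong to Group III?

0

Removed: #1, #6, #8, #9, #12, #13, #15, #16, #17.
Seated jurors 1–7: #2, #3, #4, #5, #7, #10, #11.
None of those are in Group III → 0.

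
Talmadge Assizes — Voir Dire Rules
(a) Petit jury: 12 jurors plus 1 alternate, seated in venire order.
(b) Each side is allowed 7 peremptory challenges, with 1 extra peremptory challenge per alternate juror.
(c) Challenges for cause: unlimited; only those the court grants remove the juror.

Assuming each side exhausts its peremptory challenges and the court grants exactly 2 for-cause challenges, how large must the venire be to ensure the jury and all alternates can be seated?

Seats to fill: 12 + 1 alternates = 13.
Peremptories: 7 + 1×1 = 8 per side × 2 sides = 16.
For-cause removals: 2.
Minimum venire: 13 + 16 + 2 = 31.

31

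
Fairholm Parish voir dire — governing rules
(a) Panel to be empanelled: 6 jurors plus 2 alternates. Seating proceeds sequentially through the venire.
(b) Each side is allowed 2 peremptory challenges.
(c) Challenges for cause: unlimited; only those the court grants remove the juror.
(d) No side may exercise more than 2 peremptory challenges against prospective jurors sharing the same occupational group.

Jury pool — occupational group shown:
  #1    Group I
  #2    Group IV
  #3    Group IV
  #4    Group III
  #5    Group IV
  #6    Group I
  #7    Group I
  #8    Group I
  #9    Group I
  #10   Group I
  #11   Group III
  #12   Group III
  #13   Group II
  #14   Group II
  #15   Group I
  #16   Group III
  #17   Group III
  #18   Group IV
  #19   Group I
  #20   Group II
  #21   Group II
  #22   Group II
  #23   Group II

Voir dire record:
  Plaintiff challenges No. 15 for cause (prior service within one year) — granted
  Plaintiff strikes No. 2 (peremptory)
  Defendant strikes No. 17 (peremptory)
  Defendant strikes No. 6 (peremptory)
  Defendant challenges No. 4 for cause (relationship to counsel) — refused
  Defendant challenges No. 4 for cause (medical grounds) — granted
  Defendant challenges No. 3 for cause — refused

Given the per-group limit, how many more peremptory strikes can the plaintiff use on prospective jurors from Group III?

1

Plaintiff peremptories so far: #2 — 1 of 2 used, 1 left overall.
Against Group III: none yet — per-group cap 2 leaves 2.
Binding limit: min(1, 2) = 1.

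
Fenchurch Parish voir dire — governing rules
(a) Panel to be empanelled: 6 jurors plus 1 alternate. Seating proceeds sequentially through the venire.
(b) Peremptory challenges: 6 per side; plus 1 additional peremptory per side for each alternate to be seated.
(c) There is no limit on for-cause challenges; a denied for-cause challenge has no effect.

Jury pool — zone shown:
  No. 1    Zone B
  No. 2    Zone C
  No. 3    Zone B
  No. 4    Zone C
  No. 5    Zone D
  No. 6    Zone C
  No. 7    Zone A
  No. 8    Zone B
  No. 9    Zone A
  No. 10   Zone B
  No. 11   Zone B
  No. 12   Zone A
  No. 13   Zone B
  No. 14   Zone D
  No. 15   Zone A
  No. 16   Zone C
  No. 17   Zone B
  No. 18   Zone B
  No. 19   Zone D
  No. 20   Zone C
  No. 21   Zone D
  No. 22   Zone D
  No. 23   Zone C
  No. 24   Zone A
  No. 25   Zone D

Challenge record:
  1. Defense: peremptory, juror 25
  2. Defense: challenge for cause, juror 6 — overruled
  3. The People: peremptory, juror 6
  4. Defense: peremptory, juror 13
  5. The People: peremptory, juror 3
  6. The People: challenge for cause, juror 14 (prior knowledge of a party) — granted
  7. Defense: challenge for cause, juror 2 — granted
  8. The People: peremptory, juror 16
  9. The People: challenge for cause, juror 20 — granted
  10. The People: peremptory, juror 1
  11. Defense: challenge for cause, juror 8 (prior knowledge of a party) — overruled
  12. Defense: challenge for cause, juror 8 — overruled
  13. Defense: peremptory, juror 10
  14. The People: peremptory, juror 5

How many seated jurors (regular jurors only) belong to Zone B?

Removed: #1, #2, #3, #5, #6, #10, #13, #14, #16, #20, #25.
Seated jurors 1–6: #4, #7, #8, #9, #11, #12 (alternates #15 not counted).
Of those, in Zone B: #8, #11 → 2.

2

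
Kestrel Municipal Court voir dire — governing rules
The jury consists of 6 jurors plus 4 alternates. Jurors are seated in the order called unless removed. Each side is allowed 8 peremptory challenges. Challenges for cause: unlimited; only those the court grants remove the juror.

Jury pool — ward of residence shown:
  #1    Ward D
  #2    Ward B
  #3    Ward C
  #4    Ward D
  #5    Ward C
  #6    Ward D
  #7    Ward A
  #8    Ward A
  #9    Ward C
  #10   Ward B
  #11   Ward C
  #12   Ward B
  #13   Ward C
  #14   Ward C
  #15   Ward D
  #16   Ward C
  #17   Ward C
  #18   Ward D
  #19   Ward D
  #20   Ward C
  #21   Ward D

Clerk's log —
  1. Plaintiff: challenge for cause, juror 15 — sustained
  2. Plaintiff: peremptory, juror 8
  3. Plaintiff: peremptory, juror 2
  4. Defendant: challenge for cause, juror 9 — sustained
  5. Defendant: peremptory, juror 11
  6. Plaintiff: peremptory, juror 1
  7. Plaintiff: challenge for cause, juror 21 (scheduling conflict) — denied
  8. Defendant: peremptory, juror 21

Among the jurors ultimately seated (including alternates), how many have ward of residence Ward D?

Removed: #1, #2, #8, #9, #11, #15, #21.
Seated (10 incl. alternates): #3, #4, #5, #6, #7, #10, #12, #13, #14, #16.
Of those, in Ward D: #4, #6 → 2.

2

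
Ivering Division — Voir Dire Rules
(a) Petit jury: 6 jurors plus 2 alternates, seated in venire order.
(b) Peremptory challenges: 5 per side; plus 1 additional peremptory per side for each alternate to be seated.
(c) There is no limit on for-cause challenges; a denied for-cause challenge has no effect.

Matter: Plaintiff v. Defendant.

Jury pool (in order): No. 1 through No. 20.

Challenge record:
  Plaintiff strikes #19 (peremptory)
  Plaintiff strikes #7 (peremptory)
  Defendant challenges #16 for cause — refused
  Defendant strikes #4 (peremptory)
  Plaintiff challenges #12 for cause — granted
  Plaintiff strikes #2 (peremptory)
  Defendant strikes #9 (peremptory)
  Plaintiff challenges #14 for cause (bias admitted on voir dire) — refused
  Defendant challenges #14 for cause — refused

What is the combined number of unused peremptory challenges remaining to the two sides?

9

Plaintiff allotment: 5 base + 1 × 2 alternates = 7. Defendant allotment: 5 base + 1 × 2 alternates = 7.
Plaintiff peremptories used: #19, #7, #2 — 3 (for-cause on #12, #14 don't count).
Defendant peremptories used: #4, #9 — 2 (for-cause on #16, #14 don't count).
Remaining: (7 − 3) + (7 − 2) = 9.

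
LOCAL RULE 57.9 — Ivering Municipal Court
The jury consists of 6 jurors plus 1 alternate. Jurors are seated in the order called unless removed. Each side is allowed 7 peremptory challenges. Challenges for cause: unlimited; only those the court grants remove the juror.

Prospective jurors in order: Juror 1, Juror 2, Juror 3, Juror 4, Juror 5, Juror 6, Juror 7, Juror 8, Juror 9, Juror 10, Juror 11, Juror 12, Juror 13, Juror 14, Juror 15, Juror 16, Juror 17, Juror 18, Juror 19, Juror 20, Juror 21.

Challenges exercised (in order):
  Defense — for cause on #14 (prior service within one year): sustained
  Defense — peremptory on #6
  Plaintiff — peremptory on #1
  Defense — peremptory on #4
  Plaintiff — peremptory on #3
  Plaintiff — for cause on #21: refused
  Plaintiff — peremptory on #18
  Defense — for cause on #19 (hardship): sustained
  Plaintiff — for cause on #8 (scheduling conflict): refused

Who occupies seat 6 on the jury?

10

Removed: #1, #3, #4, #6, #14, #18, #19. (#8, #21 stay — for-cause denied.)
Seating in order: seats 1–6 → #2, #5, #7, #8, #9, #10; alternates → #11.
So seat 6 is #10.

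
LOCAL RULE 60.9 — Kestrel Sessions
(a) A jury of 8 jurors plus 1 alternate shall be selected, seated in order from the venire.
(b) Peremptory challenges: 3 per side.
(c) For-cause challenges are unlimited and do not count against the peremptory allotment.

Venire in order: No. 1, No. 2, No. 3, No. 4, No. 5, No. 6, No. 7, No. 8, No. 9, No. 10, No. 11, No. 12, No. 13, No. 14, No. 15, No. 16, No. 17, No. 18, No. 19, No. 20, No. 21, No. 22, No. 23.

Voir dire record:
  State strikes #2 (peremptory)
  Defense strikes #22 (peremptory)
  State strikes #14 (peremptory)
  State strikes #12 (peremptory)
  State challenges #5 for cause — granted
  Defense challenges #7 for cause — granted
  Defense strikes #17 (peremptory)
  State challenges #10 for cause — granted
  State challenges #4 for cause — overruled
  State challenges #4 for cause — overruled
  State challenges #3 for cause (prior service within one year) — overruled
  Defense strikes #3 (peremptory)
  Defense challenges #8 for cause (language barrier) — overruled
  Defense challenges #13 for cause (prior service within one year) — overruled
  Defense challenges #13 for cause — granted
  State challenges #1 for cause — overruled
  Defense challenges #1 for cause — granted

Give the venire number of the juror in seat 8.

18

Removed: #1, #2, #3, #5, #7, #10, #12, #13, #14, #17, #22. (#4, #8 stay — for-cause denied.)
Seating in order: seats 1–8 → #4, #6, #8, #9, #11, #15, #16, #18; alternates → #19.
So seat 8 is #18.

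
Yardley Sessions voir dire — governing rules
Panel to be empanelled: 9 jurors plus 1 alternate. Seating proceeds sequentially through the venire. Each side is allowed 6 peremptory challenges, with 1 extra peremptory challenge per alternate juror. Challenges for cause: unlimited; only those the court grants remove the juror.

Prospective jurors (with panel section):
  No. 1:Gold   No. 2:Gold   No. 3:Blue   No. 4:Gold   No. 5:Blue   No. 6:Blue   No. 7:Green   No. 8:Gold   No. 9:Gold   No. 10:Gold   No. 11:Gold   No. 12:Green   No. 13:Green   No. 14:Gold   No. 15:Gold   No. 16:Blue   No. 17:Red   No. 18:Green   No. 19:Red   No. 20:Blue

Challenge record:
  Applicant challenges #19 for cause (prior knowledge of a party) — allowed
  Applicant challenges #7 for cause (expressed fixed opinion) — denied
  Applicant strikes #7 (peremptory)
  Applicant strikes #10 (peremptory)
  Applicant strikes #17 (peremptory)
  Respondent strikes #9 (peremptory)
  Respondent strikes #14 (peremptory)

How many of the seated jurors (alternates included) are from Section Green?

Removed: #7, #9, #10, #14, #17, #19.
Seated (10 incl. alternates): #1, #2, #3, #4, #5, #6, #8, #11, #12, #13.
Of those, in Section Green: #12, #13 → 2.

2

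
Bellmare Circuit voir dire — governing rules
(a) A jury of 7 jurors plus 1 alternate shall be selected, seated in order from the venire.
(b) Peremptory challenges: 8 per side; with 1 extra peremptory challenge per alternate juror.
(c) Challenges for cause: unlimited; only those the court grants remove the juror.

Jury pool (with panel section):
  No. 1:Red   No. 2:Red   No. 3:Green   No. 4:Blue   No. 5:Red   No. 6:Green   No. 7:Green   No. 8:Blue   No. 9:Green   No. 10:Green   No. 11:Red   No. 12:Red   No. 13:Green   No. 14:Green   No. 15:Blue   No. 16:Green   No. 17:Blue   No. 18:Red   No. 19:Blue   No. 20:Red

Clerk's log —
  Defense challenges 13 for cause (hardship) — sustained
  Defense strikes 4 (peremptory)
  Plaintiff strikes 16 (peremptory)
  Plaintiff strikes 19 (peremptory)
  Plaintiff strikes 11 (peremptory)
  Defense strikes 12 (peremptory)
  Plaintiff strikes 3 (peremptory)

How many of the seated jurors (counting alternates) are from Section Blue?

1

Removed: #3, #4, #11, #12, #13, #16, #19.
Seated (8 incl. alternates): #1, #2, #5, #6, #7, #8, #9, #10.
Of those, in Section Blue: #8 → 1.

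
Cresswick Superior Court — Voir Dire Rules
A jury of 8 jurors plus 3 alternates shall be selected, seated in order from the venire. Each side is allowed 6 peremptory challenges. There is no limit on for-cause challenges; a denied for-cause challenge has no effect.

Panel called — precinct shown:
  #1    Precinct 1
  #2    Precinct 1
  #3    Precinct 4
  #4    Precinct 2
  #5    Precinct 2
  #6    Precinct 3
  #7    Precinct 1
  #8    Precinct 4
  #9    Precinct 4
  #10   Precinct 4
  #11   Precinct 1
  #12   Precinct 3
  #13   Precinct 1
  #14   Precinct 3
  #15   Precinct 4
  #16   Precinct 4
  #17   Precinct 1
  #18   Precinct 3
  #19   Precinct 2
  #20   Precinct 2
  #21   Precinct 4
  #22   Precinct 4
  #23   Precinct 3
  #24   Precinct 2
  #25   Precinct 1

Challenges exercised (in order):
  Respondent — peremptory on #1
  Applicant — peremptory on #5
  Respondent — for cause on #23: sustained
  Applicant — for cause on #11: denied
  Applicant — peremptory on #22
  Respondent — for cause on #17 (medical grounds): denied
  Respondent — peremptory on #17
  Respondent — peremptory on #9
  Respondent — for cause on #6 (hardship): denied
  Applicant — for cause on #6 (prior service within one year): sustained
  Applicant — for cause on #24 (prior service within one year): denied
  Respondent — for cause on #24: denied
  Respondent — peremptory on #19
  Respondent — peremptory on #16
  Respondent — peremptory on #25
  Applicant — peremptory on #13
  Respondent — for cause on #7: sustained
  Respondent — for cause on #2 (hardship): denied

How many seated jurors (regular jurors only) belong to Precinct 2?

1

Removed: #1, #5, #6, #7, #9, #13, #16, #17, #19, #22, #23, #25.
Seated jurors 1–8: #2, #3, #4, #8, #10, #11, #12, #14 (alternates #15, #18, #20 not counted).
Of those, in Precinct 2: #4 → 1.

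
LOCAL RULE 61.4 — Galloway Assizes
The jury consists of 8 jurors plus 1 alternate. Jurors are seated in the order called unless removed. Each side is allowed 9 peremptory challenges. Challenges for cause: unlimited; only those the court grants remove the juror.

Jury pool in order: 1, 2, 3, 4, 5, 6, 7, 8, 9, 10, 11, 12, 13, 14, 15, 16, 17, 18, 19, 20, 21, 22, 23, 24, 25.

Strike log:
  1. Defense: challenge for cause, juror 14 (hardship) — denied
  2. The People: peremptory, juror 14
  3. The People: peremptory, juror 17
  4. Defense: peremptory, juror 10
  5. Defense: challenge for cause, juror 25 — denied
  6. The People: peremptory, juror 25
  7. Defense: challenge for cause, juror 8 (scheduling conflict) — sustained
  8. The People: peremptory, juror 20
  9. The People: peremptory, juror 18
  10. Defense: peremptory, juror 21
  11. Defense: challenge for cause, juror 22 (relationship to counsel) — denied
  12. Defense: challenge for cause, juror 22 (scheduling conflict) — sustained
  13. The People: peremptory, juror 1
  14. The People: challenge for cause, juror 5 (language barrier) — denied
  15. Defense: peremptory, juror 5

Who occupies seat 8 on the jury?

Removed: #1, #5, #8, #10, #14, #17, #18, #20, #21, #22, #25.
Seating in order: seats 1–8 → #2, #3, #4, #6, #7, #9, #11, #12; alternates → #13.
So seat 8 is #12.

12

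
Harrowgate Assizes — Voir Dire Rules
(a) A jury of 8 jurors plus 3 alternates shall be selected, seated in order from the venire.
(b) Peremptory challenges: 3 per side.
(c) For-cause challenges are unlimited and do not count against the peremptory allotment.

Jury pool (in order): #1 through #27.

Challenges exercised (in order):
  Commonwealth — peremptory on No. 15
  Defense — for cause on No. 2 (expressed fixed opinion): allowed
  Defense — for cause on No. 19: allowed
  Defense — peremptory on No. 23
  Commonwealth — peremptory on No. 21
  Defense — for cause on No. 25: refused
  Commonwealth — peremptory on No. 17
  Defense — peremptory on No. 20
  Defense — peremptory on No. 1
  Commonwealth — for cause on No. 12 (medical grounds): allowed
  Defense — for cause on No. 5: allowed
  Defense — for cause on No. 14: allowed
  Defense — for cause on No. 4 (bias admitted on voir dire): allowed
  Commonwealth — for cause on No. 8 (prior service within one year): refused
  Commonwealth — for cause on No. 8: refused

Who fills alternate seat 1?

16

Removed: #1, #2, #4, #5, #12, #14, #15, #17, #19, #20, #21, #23. (#8, #25 stay — for-cause denied.)
Seating in order: seats 1–8 → #3, #6, #7, #8, #9, #10, #11, #13; alternates → #16, #18, #22.
So alternate 1 is #16.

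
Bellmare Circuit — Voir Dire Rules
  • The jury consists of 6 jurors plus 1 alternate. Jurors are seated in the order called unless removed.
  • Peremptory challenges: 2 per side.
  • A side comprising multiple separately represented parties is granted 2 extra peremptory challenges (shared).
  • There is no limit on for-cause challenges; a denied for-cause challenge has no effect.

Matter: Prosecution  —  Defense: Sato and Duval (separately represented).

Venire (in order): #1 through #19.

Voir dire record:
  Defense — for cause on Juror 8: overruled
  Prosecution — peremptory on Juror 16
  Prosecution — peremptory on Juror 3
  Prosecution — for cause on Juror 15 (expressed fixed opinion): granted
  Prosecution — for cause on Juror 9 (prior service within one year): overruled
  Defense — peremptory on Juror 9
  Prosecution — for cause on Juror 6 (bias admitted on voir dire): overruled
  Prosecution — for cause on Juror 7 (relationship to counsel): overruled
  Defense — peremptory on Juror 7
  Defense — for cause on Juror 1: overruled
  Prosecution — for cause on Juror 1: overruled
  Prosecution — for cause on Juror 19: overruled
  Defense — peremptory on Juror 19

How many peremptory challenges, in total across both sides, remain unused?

Prosecution allotment: 2. Defense allotment: 2 base + 2 multi-party = 4.
Prosecution peremptories used: #16, #3 — 2 (for-cause on #15, #9, #6, #7, #1, #19 don't count).
Defense peremptories used: #9, #7, #19 — 3 (for-cause on #8, #1 don't count).
Remaining: (2 − 2) + (4 − 3) = 1.

1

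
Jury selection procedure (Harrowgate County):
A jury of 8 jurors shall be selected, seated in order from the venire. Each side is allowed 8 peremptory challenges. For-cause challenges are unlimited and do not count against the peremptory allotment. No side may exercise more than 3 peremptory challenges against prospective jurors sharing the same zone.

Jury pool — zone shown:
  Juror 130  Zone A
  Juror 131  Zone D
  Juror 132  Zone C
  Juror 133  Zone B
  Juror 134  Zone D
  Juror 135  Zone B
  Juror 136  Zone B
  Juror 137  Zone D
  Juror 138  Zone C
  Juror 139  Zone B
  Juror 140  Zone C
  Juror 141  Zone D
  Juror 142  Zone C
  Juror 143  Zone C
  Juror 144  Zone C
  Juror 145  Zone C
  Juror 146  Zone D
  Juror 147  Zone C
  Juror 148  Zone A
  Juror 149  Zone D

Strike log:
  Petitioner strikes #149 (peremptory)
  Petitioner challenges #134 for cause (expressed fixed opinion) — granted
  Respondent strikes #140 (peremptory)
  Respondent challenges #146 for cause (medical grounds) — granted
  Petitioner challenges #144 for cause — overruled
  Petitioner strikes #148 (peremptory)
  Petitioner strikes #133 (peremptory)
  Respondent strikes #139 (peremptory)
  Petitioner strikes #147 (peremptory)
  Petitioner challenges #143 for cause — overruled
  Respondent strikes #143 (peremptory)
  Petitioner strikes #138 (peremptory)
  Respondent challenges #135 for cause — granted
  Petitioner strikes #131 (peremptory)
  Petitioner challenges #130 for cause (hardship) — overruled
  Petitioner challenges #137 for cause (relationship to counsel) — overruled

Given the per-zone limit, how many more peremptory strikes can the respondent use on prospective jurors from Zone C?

1

Respondent peremptories so far: #140, #139, #143 — 3 of 8 used, 5 left overall.
Against Zone C: #140, #143 — 2 used; per-zone cap 3 leaves 1.
Binding limit: min(5, 1) = 1.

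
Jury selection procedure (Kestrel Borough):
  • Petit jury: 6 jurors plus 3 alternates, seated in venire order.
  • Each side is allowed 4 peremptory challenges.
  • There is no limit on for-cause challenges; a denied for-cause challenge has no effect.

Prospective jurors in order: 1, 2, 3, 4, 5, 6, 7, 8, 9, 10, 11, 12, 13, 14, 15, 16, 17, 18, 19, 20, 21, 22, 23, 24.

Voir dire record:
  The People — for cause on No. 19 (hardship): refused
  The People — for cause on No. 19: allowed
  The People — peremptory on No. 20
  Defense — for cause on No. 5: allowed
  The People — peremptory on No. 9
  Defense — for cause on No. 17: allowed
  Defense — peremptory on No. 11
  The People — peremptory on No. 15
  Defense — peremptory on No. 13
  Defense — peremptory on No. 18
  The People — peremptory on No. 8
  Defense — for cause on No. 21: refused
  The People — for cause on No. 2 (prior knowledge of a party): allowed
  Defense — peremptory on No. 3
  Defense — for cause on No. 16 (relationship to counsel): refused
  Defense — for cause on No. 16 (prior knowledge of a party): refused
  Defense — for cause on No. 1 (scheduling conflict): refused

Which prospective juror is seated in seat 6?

12

Removed: #2, #3, #5, #8, #9, #11, #13, #15, #17, #18, #19, #20. (#1, #16, #21 stay — for-cause denied.)
Seating in order: seats 1–6 → #1, #4, #6, #7, #10, #12; alternates → #14, #16, #21.
So seat 6 is #12.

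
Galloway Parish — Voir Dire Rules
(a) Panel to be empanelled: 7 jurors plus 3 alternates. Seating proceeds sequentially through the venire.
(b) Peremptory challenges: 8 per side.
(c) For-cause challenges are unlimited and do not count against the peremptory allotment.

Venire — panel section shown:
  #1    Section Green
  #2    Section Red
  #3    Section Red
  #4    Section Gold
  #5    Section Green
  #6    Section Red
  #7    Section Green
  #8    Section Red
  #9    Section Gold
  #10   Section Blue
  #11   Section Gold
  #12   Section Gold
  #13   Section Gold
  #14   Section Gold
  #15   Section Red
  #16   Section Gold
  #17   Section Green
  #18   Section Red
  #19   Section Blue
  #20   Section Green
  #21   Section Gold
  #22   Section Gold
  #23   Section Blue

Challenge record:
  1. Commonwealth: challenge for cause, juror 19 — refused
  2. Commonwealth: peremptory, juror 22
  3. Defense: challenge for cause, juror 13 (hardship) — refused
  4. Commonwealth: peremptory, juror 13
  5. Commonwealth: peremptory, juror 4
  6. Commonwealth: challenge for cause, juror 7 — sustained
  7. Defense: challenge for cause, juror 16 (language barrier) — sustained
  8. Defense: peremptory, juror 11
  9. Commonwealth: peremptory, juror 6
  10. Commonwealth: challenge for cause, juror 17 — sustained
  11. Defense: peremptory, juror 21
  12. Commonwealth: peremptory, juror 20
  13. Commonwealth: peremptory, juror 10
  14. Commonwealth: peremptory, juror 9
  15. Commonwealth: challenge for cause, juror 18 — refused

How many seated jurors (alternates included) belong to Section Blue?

Removed: #4, #6, #7, #9, #10, #11, #13, #16, #17, #20, #21, #22.
Seated (10 incl. alternates): #1, #2, #3, #5, #8, #12, #14, #15, #18, #19.
Of those, in Section Blue: #19 → 1.

1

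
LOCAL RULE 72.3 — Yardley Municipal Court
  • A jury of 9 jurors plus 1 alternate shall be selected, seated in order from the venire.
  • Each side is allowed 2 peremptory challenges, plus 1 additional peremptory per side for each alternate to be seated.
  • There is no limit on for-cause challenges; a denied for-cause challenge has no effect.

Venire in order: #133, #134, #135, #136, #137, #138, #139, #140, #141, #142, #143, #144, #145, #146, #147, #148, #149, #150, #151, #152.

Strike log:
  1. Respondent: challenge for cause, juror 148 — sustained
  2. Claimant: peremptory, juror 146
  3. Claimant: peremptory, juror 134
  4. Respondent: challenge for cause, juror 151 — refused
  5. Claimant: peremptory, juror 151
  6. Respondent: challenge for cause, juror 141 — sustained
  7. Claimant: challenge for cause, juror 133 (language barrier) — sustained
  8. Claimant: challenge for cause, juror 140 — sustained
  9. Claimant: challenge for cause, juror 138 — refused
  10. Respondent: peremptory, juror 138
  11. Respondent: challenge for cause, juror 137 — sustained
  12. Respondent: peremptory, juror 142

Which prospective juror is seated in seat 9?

150

Removed: #133, #134, #137, #138, #140, #141, #142, #146, #148, #151.
Seating in order: seats 1–9 → #135, #136, #139, #143, #144, #145, #147, #149, #150; alternates → #152.
So seat 9 is #150.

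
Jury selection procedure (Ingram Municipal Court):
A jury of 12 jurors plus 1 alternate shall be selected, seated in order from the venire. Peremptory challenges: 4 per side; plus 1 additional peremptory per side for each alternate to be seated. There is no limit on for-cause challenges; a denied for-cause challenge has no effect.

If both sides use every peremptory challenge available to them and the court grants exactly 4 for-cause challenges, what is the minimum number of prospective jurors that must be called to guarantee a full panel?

27

Seats to fill: 12 + 1 alternates = 13.
Peremptories: 4 + 1×1 = 5 per side × 2 sides = 10.
For-cause removals: 4.
Minimum venire: 13 + 10 + 4 = 27.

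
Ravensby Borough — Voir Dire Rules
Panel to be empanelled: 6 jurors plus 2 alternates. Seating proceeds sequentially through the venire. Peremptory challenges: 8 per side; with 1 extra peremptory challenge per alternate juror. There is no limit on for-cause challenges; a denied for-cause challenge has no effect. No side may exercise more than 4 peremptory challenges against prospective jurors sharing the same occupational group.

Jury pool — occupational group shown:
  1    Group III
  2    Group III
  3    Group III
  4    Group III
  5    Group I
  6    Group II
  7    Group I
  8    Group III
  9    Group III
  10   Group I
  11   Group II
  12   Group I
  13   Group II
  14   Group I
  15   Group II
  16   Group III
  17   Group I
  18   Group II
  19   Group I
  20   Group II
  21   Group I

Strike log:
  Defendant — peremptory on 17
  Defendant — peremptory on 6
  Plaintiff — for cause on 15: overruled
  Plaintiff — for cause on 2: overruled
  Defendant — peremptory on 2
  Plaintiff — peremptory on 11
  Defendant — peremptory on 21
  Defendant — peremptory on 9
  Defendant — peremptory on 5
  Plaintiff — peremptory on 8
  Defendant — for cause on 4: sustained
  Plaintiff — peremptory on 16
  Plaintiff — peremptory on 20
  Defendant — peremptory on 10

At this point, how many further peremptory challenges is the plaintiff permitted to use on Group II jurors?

Plaintiff peremptories so far: #11, #8, #16, #20 — 4 of 10 used, 6 left overall.
Against Group II: #11, #20 — 2 used; per-group cap 4 leaves 2.
Binding limit: min(6, 2) = 2.

2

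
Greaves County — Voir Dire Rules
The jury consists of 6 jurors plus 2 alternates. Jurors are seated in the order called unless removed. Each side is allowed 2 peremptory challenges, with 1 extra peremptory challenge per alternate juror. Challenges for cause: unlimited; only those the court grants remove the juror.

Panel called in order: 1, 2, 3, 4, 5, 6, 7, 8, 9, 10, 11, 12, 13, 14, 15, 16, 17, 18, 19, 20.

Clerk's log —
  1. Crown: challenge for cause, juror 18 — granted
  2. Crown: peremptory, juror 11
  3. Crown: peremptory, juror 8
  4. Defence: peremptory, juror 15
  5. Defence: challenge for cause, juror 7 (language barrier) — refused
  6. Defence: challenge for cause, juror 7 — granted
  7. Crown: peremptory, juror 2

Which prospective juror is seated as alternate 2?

12

Removed: #2, #7, #8, #11, #15, #18.
Seating in order: seats 1–6 → #1, #3, #4, #5, #6, #9; alternates → #10, #12.
So alternate 2 is #12.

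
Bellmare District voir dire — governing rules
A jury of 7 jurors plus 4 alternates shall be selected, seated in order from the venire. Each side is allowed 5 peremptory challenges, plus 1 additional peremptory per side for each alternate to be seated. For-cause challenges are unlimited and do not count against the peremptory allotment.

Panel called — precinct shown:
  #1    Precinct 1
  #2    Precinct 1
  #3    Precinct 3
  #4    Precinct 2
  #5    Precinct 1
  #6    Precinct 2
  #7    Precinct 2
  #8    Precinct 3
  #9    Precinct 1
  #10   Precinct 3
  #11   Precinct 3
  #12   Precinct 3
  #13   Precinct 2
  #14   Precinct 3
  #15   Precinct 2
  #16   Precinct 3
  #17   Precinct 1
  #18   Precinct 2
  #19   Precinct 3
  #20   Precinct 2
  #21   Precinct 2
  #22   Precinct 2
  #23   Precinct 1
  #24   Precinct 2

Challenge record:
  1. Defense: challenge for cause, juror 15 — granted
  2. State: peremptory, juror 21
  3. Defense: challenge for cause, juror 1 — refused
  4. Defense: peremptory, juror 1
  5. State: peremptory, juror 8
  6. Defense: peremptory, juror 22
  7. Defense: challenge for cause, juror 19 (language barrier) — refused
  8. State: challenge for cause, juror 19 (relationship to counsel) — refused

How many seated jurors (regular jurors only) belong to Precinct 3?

Removed: #1, #8, #15, #21, #22.
Seated jurors 1–7: #2, #3, #4, #5, #6, #7, #9 (alternates #10, #11, #12, #13 not counted).
Of those, in Precinct 3: #3 → 1.

1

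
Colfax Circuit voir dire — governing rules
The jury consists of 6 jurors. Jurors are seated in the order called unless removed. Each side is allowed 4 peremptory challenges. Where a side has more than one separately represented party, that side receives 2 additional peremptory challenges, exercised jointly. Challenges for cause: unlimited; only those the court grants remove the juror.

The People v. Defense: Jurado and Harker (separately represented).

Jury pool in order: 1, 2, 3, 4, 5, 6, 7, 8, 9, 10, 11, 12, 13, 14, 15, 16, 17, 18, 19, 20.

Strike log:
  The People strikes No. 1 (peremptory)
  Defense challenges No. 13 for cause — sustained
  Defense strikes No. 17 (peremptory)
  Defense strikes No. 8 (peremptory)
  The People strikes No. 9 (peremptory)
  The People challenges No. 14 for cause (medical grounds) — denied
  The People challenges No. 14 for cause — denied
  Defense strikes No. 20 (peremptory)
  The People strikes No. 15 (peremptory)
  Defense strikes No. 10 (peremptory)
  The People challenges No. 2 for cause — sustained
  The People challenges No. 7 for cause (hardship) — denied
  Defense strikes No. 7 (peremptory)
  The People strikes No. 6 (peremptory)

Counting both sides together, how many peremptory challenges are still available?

1

The People allotment: 4. Defense allotment: 4 base + 2 multi-party = 6.
The People peremptories used: #1, #9, #15, #6 — 4 (for-cause on #14, #14, #2, #7 don't count).
Defense peremptories used: #17, #8, #20, #10, #7 — 5 (the for-cause on #13 doesn't count).
Remaining: (4 − 4) + (6 − 5) = 1.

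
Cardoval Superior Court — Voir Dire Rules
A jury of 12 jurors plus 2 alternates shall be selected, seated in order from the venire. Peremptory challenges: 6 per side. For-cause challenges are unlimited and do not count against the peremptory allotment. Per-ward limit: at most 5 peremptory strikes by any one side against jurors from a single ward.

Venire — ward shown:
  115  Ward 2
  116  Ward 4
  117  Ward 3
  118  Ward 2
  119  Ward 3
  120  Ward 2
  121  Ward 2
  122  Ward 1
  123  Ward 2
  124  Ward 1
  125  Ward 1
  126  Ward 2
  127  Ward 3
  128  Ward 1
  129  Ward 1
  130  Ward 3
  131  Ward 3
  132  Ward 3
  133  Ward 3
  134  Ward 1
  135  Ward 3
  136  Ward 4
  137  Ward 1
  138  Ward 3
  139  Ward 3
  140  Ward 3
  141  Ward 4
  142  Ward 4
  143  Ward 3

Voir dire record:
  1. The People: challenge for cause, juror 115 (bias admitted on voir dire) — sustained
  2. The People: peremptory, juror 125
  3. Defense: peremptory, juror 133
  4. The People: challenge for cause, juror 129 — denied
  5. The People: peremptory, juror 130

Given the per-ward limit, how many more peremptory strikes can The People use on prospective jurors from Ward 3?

4

The People peremptories so far: #125, #130 — 2 of 6 used, 4 left overall.
Against Ward 3: #130 — 1 used; per-ward cap 5 leaves 4.
Binding limit: min(4, 4) = 4.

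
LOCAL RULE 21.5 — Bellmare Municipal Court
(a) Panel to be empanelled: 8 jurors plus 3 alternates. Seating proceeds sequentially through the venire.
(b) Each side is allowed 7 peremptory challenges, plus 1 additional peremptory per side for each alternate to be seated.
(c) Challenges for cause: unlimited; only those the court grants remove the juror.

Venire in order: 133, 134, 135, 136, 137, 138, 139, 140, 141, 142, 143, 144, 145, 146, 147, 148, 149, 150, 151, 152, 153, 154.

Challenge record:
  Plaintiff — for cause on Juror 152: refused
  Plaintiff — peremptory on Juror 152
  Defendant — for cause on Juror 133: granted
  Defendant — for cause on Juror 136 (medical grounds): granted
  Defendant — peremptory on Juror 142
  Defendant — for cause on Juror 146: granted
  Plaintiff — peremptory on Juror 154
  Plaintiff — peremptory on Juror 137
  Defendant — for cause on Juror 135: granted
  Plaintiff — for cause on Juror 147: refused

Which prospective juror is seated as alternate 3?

149

Removed: #133, #135, #136, #137, #142, #146, #152, #154. (#147 stays — for-cause denied.)
Filling seats in venire order through position 11: #134, #138, #139, #140, #141, #143, #144, #145, #147, #148, #149.
So alternate 3 is #149.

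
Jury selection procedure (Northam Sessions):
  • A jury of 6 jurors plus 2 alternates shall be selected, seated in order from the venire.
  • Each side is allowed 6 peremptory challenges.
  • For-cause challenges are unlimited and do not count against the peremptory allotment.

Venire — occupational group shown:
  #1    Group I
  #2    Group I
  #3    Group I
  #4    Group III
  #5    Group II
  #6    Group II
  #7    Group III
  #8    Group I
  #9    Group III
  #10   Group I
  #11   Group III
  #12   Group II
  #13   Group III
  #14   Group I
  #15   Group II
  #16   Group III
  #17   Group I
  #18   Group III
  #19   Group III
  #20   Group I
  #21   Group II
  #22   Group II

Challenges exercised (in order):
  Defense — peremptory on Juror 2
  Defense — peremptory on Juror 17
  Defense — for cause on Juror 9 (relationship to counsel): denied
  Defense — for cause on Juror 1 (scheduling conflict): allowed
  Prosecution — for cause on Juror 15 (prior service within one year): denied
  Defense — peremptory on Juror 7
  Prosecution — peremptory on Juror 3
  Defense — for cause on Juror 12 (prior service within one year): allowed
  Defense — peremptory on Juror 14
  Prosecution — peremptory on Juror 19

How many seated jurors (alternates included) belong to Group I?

2

Removed: #1, #2, #3, #7, #12, #14, #17, #19.
Seated (8 incl. alternates): #4, #5, #6, #8, #9, #10, #11, #13.
Of those, in Group I: #8, #10 → 2.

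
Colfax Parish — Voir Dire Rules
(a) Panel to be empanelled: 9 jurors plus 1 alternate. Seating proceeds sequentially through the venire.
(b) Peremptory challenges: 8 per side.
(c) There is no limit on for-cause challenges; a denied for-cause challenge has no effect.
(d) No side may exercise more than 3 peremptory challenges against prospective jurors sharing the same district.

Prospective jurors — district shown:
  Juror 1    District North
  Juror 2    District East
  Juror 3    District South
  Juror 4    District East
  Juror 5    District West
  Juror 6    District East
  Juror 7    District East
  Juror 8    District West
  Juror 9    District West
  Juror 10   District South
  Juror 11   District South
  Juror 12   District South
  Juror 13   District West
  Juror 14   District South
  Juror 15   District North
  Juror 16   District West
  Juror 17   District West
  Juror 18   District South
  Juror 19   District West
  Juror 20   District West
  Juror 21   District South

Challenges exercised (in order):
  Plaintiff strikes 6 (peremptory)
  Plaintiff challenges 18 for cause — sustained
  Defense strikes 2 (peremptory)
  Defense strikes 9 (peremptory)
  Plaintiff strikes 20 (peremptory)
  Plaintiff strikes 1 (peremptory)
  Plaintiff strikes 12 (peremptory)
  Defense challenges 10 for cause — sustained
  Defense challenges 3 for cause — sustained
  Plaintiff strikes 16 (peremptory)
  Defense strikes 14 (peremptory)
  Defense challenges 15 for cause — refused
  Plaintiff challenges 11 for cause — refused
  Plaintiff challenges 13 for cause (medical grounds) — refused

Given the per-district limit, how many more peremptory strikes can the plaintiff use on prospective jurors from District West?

Plaintiff peremptories so far: #6, #20, #1, #12, #16 — 5 of 8 used, 3 left overall.
Against District West: #20, #16 — 2 used; per-district cap 3 leaves 1.
Binding limit: min(3, 1) = 1.

1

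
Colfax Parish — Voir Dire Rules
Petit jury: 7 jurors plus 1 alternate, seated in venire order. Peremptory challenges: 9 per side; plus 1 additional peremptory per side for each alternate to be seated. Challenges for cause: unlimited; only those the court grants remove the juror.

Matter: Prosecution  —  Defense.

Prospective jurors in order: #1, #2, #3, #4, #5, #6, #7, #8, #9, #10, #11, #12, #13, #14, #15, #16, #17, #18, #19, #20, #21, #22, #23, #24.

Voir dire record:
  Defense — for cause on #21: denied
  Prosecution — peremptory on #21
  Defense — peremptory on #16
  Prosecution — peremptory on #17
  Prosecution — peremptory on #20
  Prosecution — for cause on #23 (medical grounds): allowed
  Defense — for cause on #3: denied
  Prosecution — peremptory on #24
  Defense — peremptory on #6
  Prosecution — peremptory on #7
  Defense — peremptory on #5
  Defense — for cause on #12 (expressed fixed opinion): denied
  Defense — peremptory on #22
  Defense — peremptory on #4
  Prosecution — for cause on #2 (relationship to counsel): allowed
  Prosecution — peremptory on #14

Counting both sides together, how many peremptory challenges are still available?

Prosecution allotment: 9 base + 1 × 1 alternate = 10. Defense allotment: 9 base + 1 × 1 alternate = 10.
Prosecution peremptories used: #21, #17, #20, #24, #7, #14 — 6 (for-cause on #23, #2 don't count).
Defense peremptories used: #16, #6, #5, #22, #4 — 5 (for-cause on #21, #3, #12 don't count).
Remaining: (10 − 6) + (10 − 5) = 9.

9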